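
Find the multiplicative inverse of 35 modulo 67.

23

Apply the Euclidean algorithm and back-substitute:
67 = 1*35 + 32
35 = 1*32 + 3
32 = 10*3 + 2
3 = 1*2 + 1
2 = 2*1 + 0
gcd(35, 67) = 1, so the inverse exists.
Back-substitute for 1:
1 = 1*3 − 1*2
  = −1*32 + 11*3
  = 11*35 − 12*32
  = −12*67 + 23*35
So 35⁻¹ ≡ 23 (mod 67).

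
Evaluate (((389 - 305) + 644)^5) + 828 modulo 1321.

389 - 305 = 84
84 + 644 = 728
(728)^5 ≡ 1154 (mod 1321)
1154 + 828 = 1982 ≡ 661 (mod 1321)

661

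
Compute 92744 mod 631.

618

92744 = 146·631 + 618, so 92744 ≡ 618 (mod 631).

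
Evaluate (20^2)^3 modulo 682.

438

(20)^2 ≡ 400 (mod 682)
(400)^3 ≡ 438 (mod 682)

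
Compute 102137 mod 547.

102137 = 186*547 + 395, so 102137 ≡ 395 (mod 547).

395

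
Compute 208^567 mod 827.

208^1 ≡ 208 (mod 827)
208^2 ≡ 208^2 = 43264 ≡ 260 (mod 827)
208^4 ≡ 260^2 = 67600 ≡ 613 (mod 827)
208^8 ≡ 613^2 = 375769 ≡ 311 (mod 827)
208^16 ≡ 311^2 = 96721 ≡ 789 (mod 827)
208^32 ≡ 789^2 = 622521 ≡ 617 (mod 827)
208^64 ≡ 617^2 = 380689 ≡ 269 (mod 827)
208^128 ≡ 269^2 = 72361 ≡ 412 (mod 827)
208^256 ≡ 412^2 = 169744 ≡ 209 (mod 827)
208^512 ≡ 209^2 = 43681 ≡ 677 (mod 827)
208^567 = 208^512 · 208^32 · 208^16 · 208^4 · 208^2 · 208^1 ≡ 677 · 617 · 789 · 613 · 260 · 208 (mod 827).
Accumulate the product:
677 · 617 = 417709 ≡ 74
74 · 789 = 58386 ≡ 496
496 · 613 = 304048 ≡ 539
539 · 260 = 140140 ≡ 377
377 · 208 = 78416 ≡ 678

678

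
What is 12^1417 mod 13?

12

1417 in binary is 10110001001, i.e. 1417 = 1024 + 256 + 128 + 8 + 1.
12^1 ≡ 12 (mod 13)
12^2 ≡ 12^2 = 144 ≡ 1 (mod 13)
12^4 ≡ 1^2 = 1 (mod 13)
12^8 ≡ 1^2 = 1 (mod 13)
12^16 ≡ 1^2 = 1 (mod 13)
12^32 ≡ 1^2 = 1 (mod 13)
12^64 ≡ 1^2 = 1 (mod 13)
12^128 ≡ 1^2 = 1 (mod 13)
12^256 ≡ 1^2 = 1 (mod 13)
12^512 ≡ 1^2 = 1 (mod 13)
12^1024 ≡ 1^2 = 1 (mod 13)
12^1417 = 12^1024 × 12^256 × 12^128 × 12^8 × 12^1 ≡ 1 × 1 × 1 × 1 × 12 (mod 13).
Accumulate the product:
1 × 1 = 1
1 × 1 = 1
1 × 1 = 1
1 × 12 = 12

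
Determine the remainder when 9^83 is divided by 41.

32

9^1 ≡ 9 (mod 41)
9^2 ≡ 9^2 = 81 ≡ 40 (mod 41)
9^4 ≡ 40^2 = 1600 ≡ 1 (mod 41)
9^8 ≡ 1^2 = 1 (mod 41)
9^16 ≡ 1^2 = 1 (mod 41)
9^32 ≡ 1^2 = 1 (mod 41)
9^64 ≡ 1^2 = 1 (mod 41)
9^83 = 9^64 × 9^16 × 9^2 × 9^1 ≡ 1 × 1 × 40 × 9 (mod 41).
Accumulate the product:
1 × 1 = 1
1 × 40 = 40
40 × 9 = 360 ≡ 32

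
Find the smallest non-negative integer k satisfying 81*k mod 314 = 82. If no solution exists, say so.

284

gcd(81, 314) = 1, so a unique solution mod 314 exists.
81⁻¹ ≡ 283 (mod 314).
k ≡ 283*82 ≡ 284 (mod 314).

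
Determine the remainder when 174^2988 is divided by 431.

By square-and-multiply:
174^1 ≡ 174 (mod 431)
174^2 ≡ 174^2 = 30276 ≡ 106 (mod 431)
174^4 ≡ 106^2 = 11236 ≡ 30 (mod 431)
174^8 ≡ 30^2 = 900 ≡ 38 (mod 431)
174^16 ≡ 38^2 = 1444 ≡ 151 (mod 431)
174^32 ≡ 151^2 = 22801 ≡ 389 (mod 431)
174^64 ≡ 389^2 = 151321 ≡ 40 (mod 431)
174^128 ≡ 40^2 = 1600 ≡ 307 (mod 431)
174^256 ≡ 307^2 = 94249 ≡ 291 (mod 431)
174^512 ≡ 291^2 = 84681 ≡ 205 (mod 431)
174^1024 ≡ 205^2 = 42025 ≡ 218 (mod 431)
174^2048 ≡ 218^2 = 47524 ≡ 114 (mod 431)
174^2988 = 174^2048 * 174^512 * 174^256 * 174^128 * 174^32 * 174^8 * 174^4 ≡ 114 * 205 * 291 * 307 * 389 * 38 * 30 (mod 431).
Accumulate the product:
114 * 205 = 23370 ≡ 96
96 * 291 = 27936 ≡ 352
352 * 307 = 108064 ≡ 314
314 * 389 = 122146 ≡ 173
173 * 38 = 6574 ≡ 109
109 * 30 = 3270 ≡ 253

253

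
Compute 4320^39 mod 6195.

1380

39 in binary is 100111, i.e. 39 = 32 + 4 + 2 + 1.
4320^1 ≡ 4320 (mod 6195)
4320^2 ≡ 4320^2 = 18662400 ≡ 3060 (mod 6195)
4320^4 ≡ 3060^2 = 9363600 ≡ 2955 (mod 6195)
4320^8 ≡ 2955^2 = 8732025 ≡ 3270 (mod 6195)
4320^16 ≡ 3270^2 = 10692900 ≡ 330 (mod 6195)
4320^32 ≡ 330^2 = 108900 ≡ 3585 (mod 6195)
4320^39 = 4320^32 · 4320^4 · 4320^2 · 4320^1 ≡ 3585 · 2955 · 3060 · 4320 (mod 6195).
Accumulate the product:
3585 · 2955 = 10593675 ≡ 225
225 · 3060 = 688500 ≡ 855
855 · 4320 = 3693600 ≡ 1380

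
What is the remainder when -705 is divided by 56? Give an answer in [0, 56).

23

-705 = -13·56 + 23, so -705 ≡ 23 (mod 56).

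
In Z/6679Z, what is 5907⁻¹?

Run the extended Euclidean algorithm:
6679 = 1*5907 + 772
5907 = 7*772 + 503
772 = 1*503 + 269
503 = 1*269 + 234
269 = 1*234 + 35
234 = 6*35 + 24
35 = 1*24 + 11
24 = 2*11 + 2
11 = 5*2 + 1
2 = 2*1 + 0
gcd(5907, 6679) = 1, so the inverse exists.
Back-substitute for 1:
1 = 1*11 − 5*2
  = −5*24 + 11*11
  = 11*35 − 16*24
  = −16*234 + 107*35
  = 107*269 − 123*234
  = −123*503 + 230*269
  = 230*772 − 353*503
  = −353*5907 + 2701*772
  = 2701*6679 − 3054*5907
So 5907⁻¹ ≡ −3054 ≡ 3625 (mod 6679).

3625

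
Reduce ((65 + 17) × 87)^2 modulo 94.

65 + 17 = 82
82 × 87 = 7134 ≡ 84 (mod 94)
(84)^2 ≡ 6 (mod 94)

6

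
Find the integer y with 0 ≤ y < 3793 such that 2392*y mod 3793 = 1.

1952

By the extended Euclidean algorithm:
3793 = 1·2392 + 1401
2392 = 1·1401 + 991
1401 = 1·991 + 410
991 = 2·410 + 171
410 = 2·171 + 68
171 = 2·68 + 35
68 = 1·35 + 33
35 = 1·33 + 2
33 = 16·2 + 1
2 = 2·1 + 0
gcd(2392, 3793) = 1, so the inverse exists.
Bézout: 1 = 1161·3793 − 1841·2392.
So 2392⁻¹ ≡ −1841 ≡ 1952 (mod 3793).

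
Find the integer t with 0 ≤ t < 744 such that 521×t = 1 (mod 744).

377

Apply the Euclidean algorithm and back-substitute:
744 = 1·521 + 223
521 = 2·223 + 75
223 = 2·75 + 73
75 = 1·73 + 2
73 = 36·2 + 1
2 = 2·1 + 0
gcd(521, 744) = 1, so the inverse exists.
Back-substitute for 1:
1 = 1·73 − 36·2
  = −36·75 + 37·73
  = 37·223 − 110·75
  = −110·521 + 257·223
  = 257·744 − 367·521
So 521⁻¹ ≡ −367 ≡ 377 (mod 744).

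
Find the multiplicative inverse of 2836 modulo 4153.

4153 = 1×2836 + 1317
2836 = 2×1317 + 202
1317 = 6×202 + 105
202 = 1×105 + 97
105 = 1×97 + 8
97 = 12×8 + 1
8 = 8×1 + 0
gcd(2836, 4153) = 1, so the inverse exists.
Back-substitute for 1:
1 = 1×97 − 12×8
  = −12×105 + 13×97
  = 13×202 − 25×105
  = −25×1317 + 163×202
  = 163×2836 − 351×1317
  = −351×4153 + 514×2836
So 2836⁻¹ ≡ 514 (mod 4153).

514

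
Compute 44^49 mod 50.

4

By square-and-multiply:
44^1 ≡ 44 (mod 50)
44^2 ≡ 44^2 = 1936 ≡ 36 (mod 50)
44^4 ≡ 36^2 = 1296 ≡ 46 (mod 50)
44^8 ≡ 46^2 = 2116 ≡ 16 (mod 50)
44^16 ≡ 16^2 = 256 ≡ 6 (mod 50)
44^32 ≡ 6^2 = 36 (mod 50)
44^49 = 44^32 · 44^16 · 44^1 ≡ 36 · 6 · 44 (mod 50).
Accumulate the product:
36 · 6 = 216 ≡ 16
16 · 44 = 704 ≡ 4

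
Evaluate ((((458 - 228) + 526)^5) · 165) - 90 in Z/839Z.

431

458 - 228 = 230
230 + 526 = 756
(756)^5 ≡ 593 (mod 839)
593 · 165 = 97845 ≡ 521 (mod 839)
521 - 90 = 431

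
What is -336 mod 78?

-336 = -5·78 + 54, so -336 ≡ 54 (mod 78).

54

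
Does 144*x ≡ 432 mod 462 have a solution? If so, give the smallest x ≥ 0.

3

gcd(144, 462) = 6, and 6 | 432, so solutions exist.
Divide through by 6: 24*x = 72 (mod 77).
24⁻¹ ≡ 61 (mod 77).
x ≡ 61*72 ≡ 3 (mod 77).
The smallest non-negative solution is x = 3.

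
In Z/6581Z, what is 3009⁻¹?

6581 = 2×3009 + 563
3009 = 5×563 + 194
563 = 2×194 + 175
194 = 1×175 + 19
175 = 9×19 + 4
19 = 4×4 + 3
4 = 1×3 + 1
3 = 3×1 + 0
gcd(3009, 6581) = 1, so the inverse exists.
Bézout: 1 = 791×6581 − 1730×3009.
So 3009⁻¹ ≡ −1730 ≡ 4851 (mod 6581).

4851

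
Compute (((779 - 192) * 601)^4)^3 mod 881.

779 - 192 = 587
587 * 601 = 352787 ≡ 387 (mod 881)
(387)^4 ≡ 1 (mod 881)
(1)^3 ≡ 1 (mod 881)

1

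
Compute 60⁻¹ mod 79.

54

Apply the Euclidean algorithm and back-substitute:
79 = 1*60 + 19
60 = 3*19 + 3
19 = 6*3 + 1
3 = 3*1 + 0
gcd(60, 79) = 1, so the inverse exists.
Back-substitute for 1:
1 = 1*19 − 6*3
  = −6*60 + 19*19
  = 19*79 − 25*60
So 60⁻¹ ≡ −25 ≡ 54 (mod 79).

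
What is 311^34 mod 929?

By square-and-multiply:
34 in binary is 100010, i.e. 34 = 32 + 2.
311^1 ≡ 311 (mod 929)
311^2 ≡ 311^2 = 96721 ≡ 105 (mod 929)
311^4 ≡ 105^2 = 11025 ≡ 806 (mod 929)
311^8 ≡ 806^2 = 649636 ≡ 265 (mod 929)
311^16 ≡ 265^2 = 70225 ≡ 550 (mod 929)
311^32 ≡ 550^2 = 302500 ≡ 575 (mod 929)
311^34 = 311^32 * 311^2 ≡ 575 * 105 (mod 929).
575 * 105 = 60375 ≡ 919 (mod 929).

919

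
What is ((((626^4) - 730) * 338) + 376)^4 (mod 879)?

(626)^4 ≡ 352 (mod 879)
352 - 730 = -378 ≡ 501 (mod 879)
501 * 338 = 169338 ≡ 570 (mod 879)
570 + 376 = 946 ≡ 67 (mod 879)
(67)^4 ≡ 46 (mod 879)

46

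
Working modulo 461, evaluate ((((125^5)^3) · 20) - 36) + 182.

(125)^5 ≡ 14 (mod 461)
(14)^3 ≡ 439 (mod 461)
439 · 20 = 8780 ≡ 21 (mod 461)
21 - 36 = -15 ≡ 446 (mod 461)
446 + 182 = 628 ≡ 167 (mod 461)

167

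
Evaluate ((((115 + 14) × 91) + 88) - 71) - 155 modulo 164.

115 + 14 = 129
129 × 91 = 11739 ≡ 95 (mod 164)
95 + 88 = 183 ≡ 19 (mod 164)
19 - 71 = -52 ≡ 112 (mod 164)
112 - 155 = -43 ≡ 121 (mod 164)

121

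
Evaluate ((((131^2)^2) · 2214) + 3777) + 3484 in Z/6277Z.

3454

(131)^2 ≡ 4607 (mod 6277)
(4607)^2 ≡ 1912 (mod 6277)
1912 · 2214 = 4233168 ≡ 2470 (mod 6277)
2470 + 3777 = 6247
6247 + 3484 = 9731 ≡ 3454 (mod 6277)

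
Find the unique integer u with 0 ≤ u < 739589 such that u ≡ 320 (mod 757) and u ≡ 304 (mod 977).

757⁻¹ mod 977: 757·413 ≡ 1 (mod 977), so 757⁻¹ ≡ 413.
u = 320 + 757·((304 − 320)·413 mod 977) = 320 + 757·231 = 175187.

175187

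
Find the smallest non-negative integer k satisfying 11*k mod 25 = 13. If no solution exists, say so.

gcd(11, 25) = 1, so a unique solution mod 25 exists.
11⁻¹ ≡ 16 (mod 25).
k ≡ 16*13 ≡ 8 (mod 25).

8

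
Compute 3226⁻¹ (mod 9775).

6651

Run the extended Euclidean algorithm:
9775 = 3·3226 + 97
3226 = 33·97 + 25
97 = 3·25 + 22
25 = 1·22 + 3
22 = 7·3 + 1
3 = 3·1 + 0
gcd(3226, 9775) = 1, so the inverse exists.
Back-substitute for 1:
1 = 1·22 − 7·3
  = −7·25 + 8·22
  = 8·97 − 31·25
  = −31·3226 + 1031·97
  = 1031·9775 − 3124·3226
So 3226⁻¹ ≡ −3124 ≡ 6651 (mod 9775).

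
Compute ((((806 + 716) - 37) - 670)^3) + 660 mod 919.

806 + 716 = 1522 ≡ 603 (mod 919)
603 - 37 = 566
566 - 670 = -104 ≡ 815 (mod 919)
(815)^3 ≡ 911 (mod 919)
911 + 660 = 1571 ≡ 652 (mod 919)

652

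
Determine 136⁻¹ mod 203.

By the extended Euclidean algorithm:
203 = 1·136 + 67
136 = 2·67 + 2
67 = 33·2 + 1
2 = 2·1 + 0
gcd(136, 203) = 1, so the inverse exists.
Bézout: 1 = 67·203 − 100·136.
So 136⁻¹ ≡ −100 ≡ 103 (mod 203).

103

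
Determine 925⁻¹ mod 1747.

Run the extended Euclidean algorithm:
1747 = 1×925 + 822
925 = 1×822 + 103
822 = 7×103 + 101
103 = 1×101 + 2
101 = 50×2 + 1
2 = 2×1 + 0
gcd(925, 1747) = 1, so the inverse exists.
Bézout: 1 = 458×1747 − 865×925.
So 925⁻¹ ≡ −865 ≡ 882 (mod 1747).

882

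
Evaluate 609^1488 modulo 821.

Using repeated squaring:
1488 in binary is 10111010000, i.e. 1488 = 1024 + 256 + 128 + 64 + 16.
609^1 ≡ 609 (mod 821)
609^2 ≡ 609^2 = 370881 ≡ 610 (mod 821)
609^4 ≡ 610^2 = 372100 ≡ 187 (mod 821)
609^8 ≡ 187^2 = 34969 ≡ 487 (mod 821)
609^16 ≡ 487^2 = 237169 ≡ 721 (mod 821)
609^32 ≡ 721^2 = 519841 ≡ 148 (mod 821)
609^64 ≡ 148^2 = 21904 ≡ 558 (mod 821)
609^128 ≡ 558^2 = 311364 ≡ 205 (mod 821)
609^256 ≡ 205^2 = 42025 ≡ 154 (mod 821)
609^512 ≡ 154^2 = 23716 ≡ 728 (mod 821)
609^1024 ≡ 728^2 = 529984 ≡ 439 (mod 821)
609^1488 = 609^1024 * 609^256 * 609^128 * 609^64 * 609^16 ≡ 439 * 154 * 205 * 558 * 721 (mod 821).
Accumulate the product:
439 * 154 = 67606 ≡ 284
284 * 205 = 58220 ≡ 750
750 * 558 = 418500 ≡ 611
611 * 721 = 440531 ≡ 475

475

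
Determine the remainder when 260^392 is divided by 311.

243

Compute successive squares:
392 in binary is 110001000, i.e. 392 = 256 + 128 + 8.
260^1 ≡ 260 (mod 311)
260^2 ≡ 260^2 = 67600 ≡ 113 (mod 311)
260^4 ≡ 113^2 = 12769 ≡ 18 (mod 311)
260^8 ≡ 18^2 = 324 ≡ 13 (mod 311)
260^16 ≡ 13^2 = 169 (mod 311)
260^32 ≡ 169^2 = 28561 ≡ 260 (mod 311)
260^64 ≡ 260^2 = 67600 ≡ 113 (mod 311)
260^128 ≡ 113^2 = 12769 ≡ 18 (mod 311)
260^256 ≡ 18^2 = 324 ≡ 13 (mod 311)
260^392 = 260^256 · 260^128 · 260^8 ≡ 13 · 18 · 13 (mod 311).
Accumulate the product:
13 · 18 = 234
234 · 13 = 3042 ≡ 243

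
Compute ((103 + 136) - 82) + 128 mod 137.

11

103 + 136 = 239 ≡ 102 (mod 137)
102 - 82 = 20
20 + 128 = 148 ≡ 11 (mod 137)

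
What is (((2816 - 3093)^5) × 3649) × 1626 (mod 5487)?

2816 - 3093 = -277 ≡ 5210 (mod 5487)
(5210)^5 ≡ 683 (mod 5487)
683 × 3649 = 2492267 ≡ 1169 (mod 5487)
1169 × 1626 = 1900794 ≡ 2292 (mod 5487)

2292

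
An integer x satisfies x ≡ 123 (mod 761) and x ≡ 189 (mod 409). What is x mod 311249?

761⁻¹ mod 409: 761*287 ≡ 1 (mod 409), so 761⁻¹ ≡ 287.
x = 123 + 761*((189 − 123)*287 mod 409) = 123 + 761*128 = 97531.
Check: 97531 mod 761 = 123, 97531 mod 409 = 189. ✓

97531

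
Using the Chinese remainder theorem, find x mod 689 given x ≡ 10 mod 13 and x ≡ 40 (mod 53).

517

13⁻¹ mod 53: 13×49 ≡ 1 (mod 53), so 13⁻¹ ≡ 49.
x = 10 + 13×((40 − 10)×49 mod 53) = 10 + 13×39 = 517.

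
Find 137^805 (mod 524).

425

By square-and-multiply:
805 in binary is 1100100101, i.e. 805 = 512 + 256 + 32 + 4 + 1.
137^1 ≡ 137 (mod 524)
137^2 ≡ 137^2 = 18769 ≡ 429 (mod 524)
137^4 ≡ 429^2 = 184041 ≡ 117 (mod 524)
137^8 ≡ 117^2 = 13689 ≡ 65 (mod 524)
137^16 ≡ 65^2 = 4225 ≡ 33 (mod 524)
137^32 ≡ 33^2 = 1089 ≡ 41 (mod 524)
137^64 ≡ 41^2 = 1681 ≡ 109 (mod 524)
137^128 ≡ 109^2 = 11881 ≡ 353 (mod 524)
137^256 ≡ 353^2 = 124609 ≡ 421 (mod 524)
137^512 ≡ 421^2 = 177241 ≡ 129 (mod 524)
137^805 = 137^512 * 137^256 * 137^32 * 137^4 * 137^1 ≡ 129 * 421 * 41 * 117 * 137 (mod 524).
Accumulate the product:
129 * 421 = 54309 ≡ 337
337 * 41 = 13817 ≡ 193
193 * 117 = 22581 ≡ 49
49 * 137 = 6713 ≡ 425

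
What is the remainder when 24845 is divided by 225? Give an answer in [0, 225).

95

24845 = 110×225 + 95, so 24845 ≡ 95 (mod 225).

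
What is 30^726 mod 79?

67

30^1 ≡ 30 (mod 79)
30^2 ≡ 30^2 = 900 ≡ 31 (mod 79)
30^4 ≡ 31^2 = 961 ≡ 13 (mod 79)
30^8 ≡ 13^2 = 169 ≡ 11 (mod 79)
30^16 ≡ 11^2 = 121 ≡ 42 (mod 79)
30^32 ≡ 42^2 = 1764 ≡ 26 (mod 79)
30^64 ≡ 26^2 = 676 ≡ 44 (mod 79)
30^128 ≡ 44^2 = 1936 ≡ 40 (mod 79)
30^256 ≡ 40^2 = 1600 ≡ 20 (mod 79)
30^512 ≡ 20^2 = 400 ≡ 5 (mod 79)
30^726 = 30^512 · 30^128 · 30^64 · 30^16 · 30^4 · 30^2 ≡ 5 · 40 · 44 · 42 · 13 · 31 (mod 79).
Accumulate the product:
5 · 40 = 200 ≡ 42
42 · 44 = 1848 ≡ 31
31 · 42 = 1302 ≡ 38
38 · 13 = 494 ≡ 20
20 · 31 = 620 ≡ 67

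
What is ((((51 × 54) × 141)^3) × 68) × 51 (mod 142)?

51 × 54 = 2754 ≡ 56 (mod 142)
56 × 141 = 7896 ≡ 86 (mod 142)
(86)^3 ≡ 38 (mod 142)
38 × 68 = 2584 ≡ 28 (mod 142)
28 × 51 = 1428 ≡ 8 (mod 142)

8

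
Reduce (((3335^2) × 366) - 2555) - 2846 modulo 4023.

77

(3335)^2 ≡ 2653 (mod 4023)
2653 × 366 = 970998 ≡ 1455 (mod 4023)
1455 - 2555 = -1100 ≡ 2923 (mod 4023)
2923 - 2846 = 77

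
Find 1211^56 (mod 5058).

By square-and-multiply:
1211^1 ≡ 1211 (mod 5058)
1211^2 ≡ 1211^2 = 1466521 ≡ 4759 (mod 5058)
1211^4 ≡ 4759^2 = 22648081 ≡ 3415 (mod 5058)
1211^8 ≡ 3415^2 = 11662225 ≡ 3535 (mod 5058)
1211^16 ≡ 3535^2 = 12496225 ≡ 2965 (mod 5058)
1211^32 ≡ 2965^2 = 8791225 ≡ 421 (mod 5058)
1211^56 = 1211^32 · 1211^16 · 1211^8 ≡ 421 · 2965 · 3535 (mod 5058).
Accumulate the product:
421 · 2965 = 1248265 ≡ 3997
3997 · 3535 = 14129395 ≡ 2401

2401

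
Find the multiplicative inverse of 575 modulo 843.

Apply the Euclidean algorithm and back-substitute:
843 = 1·575 + 268
575 = 2·268 + 39
268 = 6·39 + 34
39 = 1·34 + 5
34 = 6·5 + 4
5 = 1·4 + 1
4 = 4·1 + 0
gcd(575, 843) = 1, so the inverse exists.
Bézout: 1 = −118·843 + 173·575.
So 575⁻¹ ≡ 173 (mod 843).

173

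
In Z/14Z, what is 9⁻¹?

11

14 = 1×9 + 5
9 = 1×5 + 4
5 = 1×4 + 1
4 = 4×1 + 0
gcd(9, 14) = 1, so the inverse exists.
Back-substitute for 1:
1 = 1×5 − 1×4
  = −1×9 + 2×5
  = 2×14 − 3×9
So 9⁻¹ ≡ −3 ≡ 11 (mod 14).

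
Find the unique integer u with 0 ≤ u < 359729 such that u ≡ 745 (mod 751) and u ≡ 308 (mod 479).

751⁻¹ mod 479: 751×199 ≡ 1 (mod 479), so 751⁻¹ ≡ 199.
u = 745 + 751×((308 − 745)×199 mod 479) = 745 + 751×215 = 162210.

162210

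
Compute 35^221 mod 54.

35^1 ≡ 35 (mod 54)
35^2 ≡ 35^2 = 1225 ≡ 37 (mod 54)
35^4 ≡ 37^2 = 1369 ≡ 19 (mod 54)
35^8 ≡ 19^2 = 361 ≡ 37 (mod 54)
35^16 ≡ 37^2 = 1369 ≡ 19 (mod 54)
35^32 ≡ 19^2 = 361 ≡ 37 (mod 54)
35^64 ≡ 37^2 = 1369 ≡ 19 (mod 54)
35^128 ≡ 19^2 = 361 ≡ 37 (mod 54)
35^221 = 35^128 * 35^64 * 35^16 * 35^8 * 35^4 * 35^1 ≡ 37 * 19 * 19 * 37 * 19 * 35 (mod 54).
Accumulate the product:
37 * 19 = 703 ≡ 1
1 * 19 = 19
19 * 37 = 703 ≡ 1
1 * 19 = 19
19 * 35 = 665 ≡ 17

17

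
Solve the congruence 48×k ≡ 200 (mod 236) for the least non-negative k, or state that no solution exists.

gcd(48, 236) = 4, and 4 | 200, so solutions exist.
Divide through by 4: 12×k = 50 (mod 59).
12⁻¹ ≡ 5 (mod 59).
k ≡ 5×50 ≡ 14 (mod 59).
The smallest non-negative solution is k = 14.

14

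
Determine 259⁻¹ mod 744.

By the extended Euclidean algorithm:
744 = 2·259 + 226
259 = 1·226 + 33
226 = 6·33 + 28
33 = 1·28 + 5
28 = 5·5 + 3
5 = 1·3 + 2
3 = 1·2 + 1
2 = 2·1 + 0
gcd(259, 744) = 1, so the inverse exists.
Back-substitute for 1:
1 = 1·3 − 1·2
  = −1·5 + 2·3
  = 2·28 − 11·5
  = −11·33 + 13·28
  = 13·226 − 89·33
  = −89·259 + 102·226
  = 102·744 − 293·259
So 259⁻¹ ≡ −293 ≡ 451 (mod 744).

451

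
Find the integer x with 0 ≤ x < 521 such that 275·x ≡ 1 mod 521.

Run the extended Euclidean algorithm:
521 = 1·275 + 246
275 = 1·246 + 29
246 = 8·29 + 14
29 = 2·14 + 1
14 = 14·1 + 0
gcd(275, 521) = 1, so the inverse exists.
Bézout: 1 = −19·521 + 36·275.
So 275⁻¹ ≡ 36 (mod 521).

36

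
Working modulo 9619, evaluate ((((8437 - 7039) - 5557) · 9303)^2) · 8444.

8437 - 7039 = 1398
1398 - 5557 = -4159 ≡ 5460 (mod 9619)
5460 · 9303 = 50794380 ≡ 6060 (mod 9619)
(6060)^2 ≡ 7877 (mod 9619)
7877 · 8444 = 66513388 ≡ 7622 (mod 9619)

7622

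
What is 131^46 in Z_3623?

2621

Using repeated squaring:
131^1 ≡ 131 (mod 3623)
131^2 ≡ 131^2 = 17161 ≡ 2669 (mod 3623)
131^4 ≡ 2669^2 = 7123561 ≡ 743 (mod 3623)
131^8 ≡ 743^2 = 552049 ≡ 1353 (mod 3623)
131^16 ≡ 1353^2 = 1830609 ≡ 994 (mod 3623)
131^32 ≡ 994^2 = 988036 ≡ 2580 (mod 3623)
131^46 = 131^32 × 131^8 × 131^4 × 131^2 ≡ 2580 × 1353 × 743 × 2669 (mod 3623).
Accumulate the product:
2580 × 1353 = 3490740 ≡ 1791
1791 × 743 = 1330713 ≡ 1072
1072 × 2669 = 2861168 ≡ 2621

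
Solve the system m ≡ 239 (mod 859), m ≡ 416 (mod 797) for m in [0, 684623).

676272

859⁻¹ mod 797: 859×90 ≡ 1 (mod 797), so 859⁻¹ ≡ 90.
m = 239 + 859×((416 − 239)×90 mod 797) = 239 + 859×787 = 676272.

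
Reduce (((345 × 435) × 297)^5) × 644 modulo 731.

345 × 435 = 150075 ≡ 220 (mod 731)
220 × 297 = 65340 ≡ 281 (mod 731)
(281)^5 ≡ 705 (mod 731)
705 × 644 = 454020 ≡ 69 (mod 731)

69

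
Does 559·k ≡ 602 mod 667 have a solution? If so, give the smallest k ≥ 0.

155

gcd(559, 667) = 1, so a unique solution mod 667 exists.
559⁻¹ ≡ 562 (mod 667).
k ≡ 562·602 ≡ 155 (mod 667).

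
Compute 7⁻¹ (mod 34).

34 = 4*7 + 6
7 = 1*6 + 1
6 = 6*1 + 0
gcd(7, 34) = 1, so the inverse exists.
Back-substitute for 1:
1 = 1*7 − 1*6
  = −1*34 + 5*7
So 7⁻¹ ≡ 5 (mod 34).

5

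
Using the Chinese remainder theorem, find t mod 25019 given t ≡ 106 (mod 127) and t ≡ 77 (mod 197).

4805

127⁻¹ mod 197: 127·121 ≡ 1 (mod 197), so 127⁻¹ ≡ 121.
t = 106 + 127·((77 − 106)·121 mod 197) = 106 + 127·37 = 4805.
Check: 4805 mod 127 = 106, 4805 mod 197 = 77. ✓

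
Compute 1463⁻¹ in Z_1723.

444

By the extended Euclidean algorithm:
1723 = 1*1463 + 260
1463 = 5*260 + 163
260 = 1*163 + 97
163 = 1*97 + 66
97 = 1*66 + 31
66 = 2*31 + 4
31 = 7*4 + 3
4 = 1*3 + 1
3 = 3*1 + 0
gcd(1463, 1723) = 1, so the inverse exists.
Back-substitute for 1:
1 = 1*4 − 1*3
  = −1*31 + 8*4
  = 8*66 − 17*31
  = −17*97 + 25*66
  = 25*163 − 42*97
  = −42*260 + 67*163
  = 67*1463 − 377*260
  = −377*1723 + 444*1463
So 1463⁻¹ ≡ 444 (mod 1723).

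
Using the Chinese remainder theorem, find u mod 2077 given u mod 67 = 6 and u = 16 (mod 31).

67⁻¹ mod 31: 67×25 ≡ 1 (mod 31), so 67⁻¹ ≡ 25.
u = 6 + 67×((16 − 6)×25 mod 31) = 6 + 67×2 = 140.
Check: 140 mod 67 = 6, 140 mod 31 = 16. ✓

140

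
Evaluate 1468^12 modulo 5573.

1451

1468^1 ≡ 1468 (mod 5573)
1468^2 ≡ 1468^2 = 2155024 ≡ 3846 (mod 5573)
1468^4 ≡ 3846^2 = 14791716 ≡ 974 (mod 5573)
1468^8 ≡ 974^2 = 948676 ≡ 1266 (mod 5573)
1468^12 = 1468^8 · 1468^4 ≡ 1266 · 974 (mod 5573).
1266 · 974 = 1233084 ≡ 1451 (mod 5573).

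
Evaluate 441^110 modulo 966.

231

110 in binary is 1101110, i.e. 110 = 64 + 32 + 8 + 4 + 2.
441^1 ≡ 441 (mod 966)
441^2 ≡ 441^2 = 194481 ≡ 315 (mod 966)
441^4 ≡ 315^2 = 99225 ≡ 693 (mod 966)
441^8 ≡ 693^2 = 480249 ≡ 147 (mod 966)
441^16 ≡ 147^2 = 21609 ≡ 357 (mod 966)
441^32 ≡ 357^2 = 127449 ≡ 903 (mod 966)
441^64 ≡ 903^2 = 815409 ≡ 105 (mod 966)
441^110 = 441^64 × 441^32 × 441^8 × 441^4 × 441^2 ≡ 105 × 903 × 147 × 693 × 315 (mod 966).
Accumulate the product:
105 × 903 = 94815 ≡ 147
147 × 147 = 21609 ≡ 357
357 × 693 = 247401 ≡ 105
105 × 315 = 33075 ≡ 231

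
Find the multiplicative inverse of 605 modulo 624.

197

Apply the Euclidean algorithm and back-substitute:
624 = 1*605 + 19
605 = 31*19 + 16
19 = 1*16 + 3
16 = 5*3 + 1
3 = 3*1 + 0
gcd(605, 624) = 1, so the inverse exists.
Bézout: 1 = −191*624 + 197*605.
So 605⁻¹ ≡ 197 (mod 624).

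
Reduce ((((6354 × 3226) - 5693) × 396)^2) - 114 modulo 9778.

6354 × 3226 = 20498004 ≡ 3316 (mod 9778)
3316 - 5693 = -2377 ≡ 7401 (mod 9778)
7401 × 396 = 2930796 ≡ 7174 (mod 9778)
(7174)^2 ≡ 4662 (mod 9778)
4662 - 114 = 4548

4548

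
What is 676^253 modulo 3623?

2164

By square-and-multiply:
676^1 ≡ 676 (mod 3623)
676^2 ≡ 676^2 = 456976 ≡ 478 (mod 3623)
676^4 ≡ 478^2 = 228484 ≡ 235 (mod 3623)
676^8 ≡ 235^2 = 55225 ≡ 880 (mod 3623)
676^16 ≡ 880^2 = 774400 ≡ 2701 (mod 3623)
676^32 ≡ 2701^2 = 7295401 ≡ 2302 (mod 3623)
676^64 ≡ 2302^2 = 5299204 ≡ 2378 (mod 3623)
676^128 ≡ 2378^2 = 5654884 ≡ 3004 (mod 3623)
676^253 = 676^128 · 676^64 · 676^32 · 676^16 · 676^8 · 676^4 · 676^1 ≡ 3004 · 2378 · 2302 · 2701 · 880 · 235 · 676 (mod 3623).
Accumulate the product:
3004 · 2378 = 7143512 ≡ 2579
2579 · 2302 = 5936858 ≡ 2384
2384 · 2701 = 6439184 ≡ 1113
1113 · 880 = 979440 ≡ 1230
1230 · 235 = 289050 ≡ 2833
2833 · 676 = 1915108 ≡ 2164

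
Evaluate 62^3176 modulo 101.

By square-and-multiply:
3176 in binary is 110001101000, i.e. 3176 = 2048 + 1024 + 64 + 32 + 8.
62^1 ≡ 62 (mod 101)
62^2 ≡ 62^2 = 3844 ≡ 6 (mod 101)
62^4 ≡ 6^2 = 36 (mod 101)
62^8 ≡ 36^2 = 1296 ≡ 84 (mod 101)
62^16 ≡ 84^2 = 7056 ≡ 87 (mod 101)
62^32 ≡ 87^2 = 7569 ≡ 95 (mod 101)
62^64 ≡ 95^2 = 9025 ≡ 36 (mod 101)
62^128 ≡ 36^2 = 1296 ≡ 84 (mod 101)
62^256 ≡ 84^2 = 7056 ≡ 87 (mod 101)
62^512 ≡ 87^2 = 7569 ≡ 95 (mod 101)
62^1024 ≡ 95^2 = 9025 ≡ 36 (mod 101)
62^2048 ≡ 36^2 = 1296 ≡ 84 (mod 101)
62^3176 = 62^2048 * 62^1024 * 62^64 * 62^32 * 62^8 ≡ 84 * 36 * 36 * 95 * 84 (mod 101).
Accumulate the product:
84 * 36 = 3024 ≡ 95
95 * 36 = 3420 ≡ 87
87 * 95 = 8265 ≡ 84
84 * 84 = 7056 ≡ 87

87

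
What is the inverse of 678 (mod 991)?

By the extended Euclidean algorithm:
991 = 1×678 + 313
678 = 2×313 + 52
313 = 6×52 + 1
52 = 52×1 + 0
gcd(678, 991) = 1, so the inverse exists.
Back-substitute for 1:
1 = 1×313 − 6×52
  = −6×678 + 13×313
  = 13×991 − 19×678
So 678⁻¹ ≡ −19 ≡ 972 (mod 991).

972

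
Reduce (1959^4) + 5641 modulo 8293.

3829

(1959)^4 ≡ 6481 (mod 8293)
6481 + 5641 = 12122 ≡ 3829 (mod 8293)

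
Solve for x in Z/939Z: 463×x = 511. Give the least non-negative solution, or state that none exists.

427

gcd(463, 939) = 1, so a unique solution mod 939 exists.
463⁻¹ ≡ 361 (mod 939).
x ≡ 361×511 ≡ 427 (mod 939).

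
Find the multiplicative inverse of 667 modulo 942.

942 = 1×667 + 275
667 = 2×275 + 117
275 = 2×117 + 41
117 = 2×41 + 35
41 = 1×35 + 6
35 = 5×6 + 5
6 = 1×5 + 1
5 = 5×1 + 0
gcd(667, 942) = 1, so the inverse exists.
Bézout: 1 = 114×942 − 161×667.
So 667⁻¹ ≡ −161 ≡ 781 (mod 942).

781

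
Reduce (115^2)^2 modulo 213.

(115)^2 ≡ 19 (mod 213)
(19)^2 ≡ 148 (mod 213)

148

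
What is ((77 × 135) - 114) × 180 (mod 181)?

77 × 135 = 10395 ≡ 78 (mod 181)
78 - 114 = -36 ≡ 145 (mod 181)
145 × 180 = 26100 ≡ 36 (mod 181)

36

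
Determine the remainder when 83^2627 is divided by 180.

167

By square-and-multiply:
2627 in binary is 101001000011, i.e. 2627 = 2048 + 512 + 64 + 2 + 1.
83^1 ≡ 83 (mod 180)
83^2 ≡ 83^2 = 6889 ≡ 49 (mod 180)
83^4 ≡ 49^2 = 2401 ≡ 61 (mod 180)
83^8 ≡ 61^2 = 3721 ≡ 121 (mod 180)
83^16 ≡ 121^2 = 14641 ≡ 61 (mod 180)
83^32 ≡ 61^2 = 3721 ≡ 121 (mod 180)
83^64 ≡ 121^2 = 14641 ≡ 61 (mod 180)
83^128 ≡ 61^2 = 3721 ≡ 121 (mod 180)
83^256 ≡ 121^2 = 14641 ≡ 61 (mod 180)
83^512 ≡ 61^2 = 3721 ≡ 121 (mod 180)
83^1024 ≡ 121^2 = 14641 ≡ 61 (mod 180)
83^2048 ≡ 61^2 = 3721 ≡ 121 (mod 180)
83^2627 = 83^2048 * 83^512 * 83^64 * 83^2 * 83^1 ≡ 121 * 121 * 61 * 49 * 83 (mod 180).
Accumulate the product:
121 * 121 = 14641 ≡ 61
61 * 61 = 3721 ≡ 121
121 * 49 = 5929 ≡ 169
169 * 83 = 14027 ≡ 167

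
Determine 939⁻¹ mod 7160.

7099

By the extended Euclidean algorithm:
7160 = 7*939 + 587
939 = 1*587 + 352
587 = 1*352 + 235
352 = 1*235 + 117
235 = 2*117 + 1
117 = 117*1 + 0
gcd(939, 7160) = 1, so the inverse exists.
Bézout: 1 = 8*7160 − 61*939.
So 939⁻¹ ≡ −61 ≡ 7099 (mod 7160).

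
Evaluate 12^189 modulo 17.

14

Compute successive squares:
189 in binary is 10111101, i.e. 189 = 128 + 32 + 16 + 8 + 4 + 1.
12^1 ≡ 12 (mod 17)
12^2 ≡ 12^2 = 144 ≡ 8 (mod 17)
12^4 ≡ 8^2 = 64 ≡ 13 (mod 17)
12^8 ≡ 13^2 = 169 ≡ 16 (mod 17)
12^16 ≡ 16^2 = 256 ≡ 1 (mod 17)
12^32 ≡ 1^2 = 1 (mod 17)
12^64 ≡ 1^2 = 1 (mod 17)
12^128 ≡ 1^2 = 1 (mod 17)
12^189 = 12^128 * 12^32 * 12^16 * 12^8 * 12^4 * 12^1 ≡ 1 * 1 * 1 * 16 * 13 * 12 (mod 17).
Accumulate the product:
1 * 1 = 1
1 * 1 = 1
1 * 16 = 16
16 * 13 = 208 ≡ 4
4 * 12 = 48 ≡ 14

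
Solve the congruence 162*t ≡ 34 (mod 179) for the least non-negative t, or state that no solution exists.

gcd(162, 179) = 1, so a unique solution mod 179 exists.
162⁻¹ ≡ 21 (mod 179).
t ≡ 21*34 ≡ 177 (mod 179).

177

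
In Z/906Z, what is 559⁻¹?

859

906 = 1*559 + 347
559 = 1*347 + 212
347 = 1*212 + 135
212 = 1*135 + 77
135 = 1*77 + 58
77 = 1*58 + 19
58 = 3*19 + 1
19 = 19*1 + 0
gcd(559, 906) = 1, so the inverse exists.
Bézout: 1 = 29*906 − 47*559.
So 559⁻¹ ≡ −47 ≡ 859 (mod 906).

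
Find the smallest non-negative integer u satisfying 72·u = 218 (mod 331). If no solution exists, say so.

gcd(72, 331) = 1, so a unique solution mod 331 exists.
72⁻¹ ≡ 23 (mod 331).
u ≡ 23·218 ≡ 49 (mod 331).

49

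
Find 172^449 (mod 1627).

449 in binary is 111000001, i.e. 449 = 256 + 128 + 64 + 1.
172^1 ≡ 172 (mod 1627)
172^2 ≡ 172^2 = 29584 ≡ 298 (mod 1627)
172^4 ≡ 298^2 = 88804 ≡ 946 (mod 1627)
172^8 ≡ 946^2 = 894916 ≡ 66 (mod 1627)
172^16 ≡ 66^2 = 4356 ≡ 1102 (mod 1627)
172^32 ≡ 1102^2 = 1214404 ≡ 662 (mod 1627)
172^64 ≡ 662^2 = 438244 ≡ 581 (mod 1627)
172^128 ≡ 581^2 = 337561 ≡ 772 (mod 1627)
172^256 ≡ 772^2 = 595984 ≡ 502 (mod 1627)
172^449 = 172^256 × 172^128 × 172^64 × 172^1 ≡ 502 × 772 × 581 × 172 (mod 1627).
Accumulate the product:
502 × 772 = 387544 ≡ 318
318 × 581 = 184758 ≡ 907
907 × 172 = 156004 ≡ 1439

1439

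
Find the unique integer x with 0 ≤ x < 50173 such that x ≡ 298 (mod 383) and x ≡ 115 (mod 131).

42428

383⁻¹ mod 131: 383·13 ≡ 1 (mod 131), so 383⁻¹ ≡ 13.
x = 298 + 383·((115 − 298)·13 mod 131) = 298 + 383·110 = 42428.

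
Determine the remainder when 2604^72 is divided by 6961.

1143

Using repeated squaring:
72 in binary is 1001000, i.e. 72 = 64 + 8.
2604^1 ≡ 2604 (mod 6961)
2604^2 ≡ 2604^2 = 6780816 ≡ 802 (mod 6961)
2604^4 ≡ 802^2 = 643204 ≡ 2792 (mod 6961)
2604^8 ≡ 2792^2 = 7795264 ≡ 5905 (mod 6961)
2604^16 ≡ 5905^2 = 34869025 ≡ 1376 (mod 6961)
2604^32 ≡ 1376^2 = 1893376 ≡ 6945 (mod 6961)
2604^64 ≡ 6945^2 = 48233025 ≡ 256 (mod 6961)
2604^72 = 2604^64 × 2604^8 ≡ 256 × 5905 (mod 6961).
256 × 5905 = 1511680 ≡ 1143 (mod 6961).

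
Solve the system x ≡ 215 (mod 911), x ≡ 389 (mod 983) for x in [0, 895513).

911⁻¹ mod 983: 911×314 ≡ 1 (mod 983), so 911⁻¹ ≡ 314.
x = 215 + 911×((389 − 215)×314 mod 983) = 215 + 911×571 = 520396.

520396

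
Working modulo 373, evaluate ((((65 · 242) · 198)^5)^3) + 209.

178

65 · 242 = 15730 ≡ 64 (mod 373)
64 · 198 = 12672 ≡ 363 (mod 373)
(363)^5 ≡ 337 (mod 373)
(337)^3 ≡ 342 (mod 373)
342 + 209 = 551 ≡ 178 (mod 373)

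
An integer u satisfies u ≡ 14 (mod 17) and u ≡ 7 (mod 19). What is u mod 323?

17⁻¹ mod 19: 17·9 ≡ 1 (mod 19), so 17⁻¹ ≡ 9.
u = 14 + 17·((7 − 14)·9 mod 19) = 14 + 17·13 = 235.

235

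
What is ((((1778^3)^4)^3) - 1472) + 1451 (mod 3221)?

(1778)^3 ≡ 1996 (mod 3221)
(1996)^4 ≡ 1481 (mod 3221)
(1481)^3 ≡ 2025 (mod 3221)
2025 - 1472 = 553
553 + 1451 = 2004

2004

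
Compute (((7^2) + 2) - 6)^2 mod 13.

10

(7)^2 ≡ 10 (mod 13)
10 + 2 = 12
12 - 6 = 6
(6)^2 ≡ 10 (mod 13)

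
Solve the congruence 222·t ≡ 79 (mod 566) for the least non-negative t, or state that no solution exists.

gcd(222, 566) = 2, and 2 does not divide 79.
So the congruence has no solution.

no solution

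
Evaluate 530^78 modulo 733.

530^1 ≡ 530 (mod 733)
530^2 ≡ 530^2 = 280900 ≡ 161 (mod 733)
530^4 ≡ 161^2 = 25921 ≡ 266 (mod 733)
530^8 ≡ 266^2 = 70756 ≡ 388 (mod 733)
530^16 ≡ 388^2 = 150544 ≡ 279 (mod 733)
530^32 ≡ 279^2 = 77841 ≡ 143 (mod 733)
530^64 ≡ 143^2 = 20449 ≡ 658 (mod 733)
530^78 = 530^64 · 530^8 · 530^4 · 530^2 ≡ 658 · 388 · 266 · 161 (mod 733).
Accumulate the product:
658 · 388 = 255304 ≡ 220
220 · 266 = 58520 ≡ 613
613 · 161 = 98693 ≡ 471

471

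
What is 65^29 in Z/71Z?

63

By square-and-multiply:
29 in binary is 11101, i.e. 29 = 16 + 8 + 4 + 1.
65^1 ≡ 65 (mod 71)
65^2 ≡ 65^2 = 4225 ≡ 36 (mod 71)
65^4 ≡ 36^2 = 1296 ≡ 18 (mod 71)
65^8 ≡ 18^2 = 324 ≡ 40 (mod 71)
65^16 ≡ 40^2 = 1600 ≡ 38 (mod 71)
65^29 = 65^16 × 65^8 × 65^4 × 65^1 ≡ 38 × 40 × 18 × 65 (mod 71).
Accumulate the product:
38 × 40 = 1520 ≡ 29
29 × 18 = 522 ≡ 25
25 × 65 = 1625 ≡ 63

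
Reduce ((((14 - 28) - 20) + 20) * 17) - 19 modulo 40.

14 - 28 = -14 ≡ 26 (mod 40)
26 - 20 = 6
6 + 20 = 26
26 * 17 = 442 ≡ 2 (mod 40)
2 - 19 = -17 ≡ 23 (mod 40)

23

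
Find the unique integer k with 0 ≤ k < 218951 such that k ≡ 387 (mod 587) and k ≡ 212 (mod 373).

587⁻¹ mod 373: 587×312 ≡ 1 (mod 373), so 587⁻¹ ≡ 312.
k = 387 + 587×((212 − 387)×312 mod 373) = 387 + 587×231 = 135984.
Check: 135984 mod 587 = 387, 135984 mod 373 = 212. ✓

135984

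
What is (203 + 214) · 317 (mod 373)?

203 + 214 = 417 ≡ 44 (mod 373)
44 · 317 = 13948 ≡ 147 (mod 373)

147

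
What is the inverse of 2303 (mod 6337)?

3379

6337 = 2·2303 + 1731
2303 = 1·1731 + 572
1731 = 3·572 + 15
572 = 38·15 + 2
15 = 7·2 + 1
2 = 2·1 + 0
gcd(2303, 6337) = 1, so the inverse exists.
Back-substitute for 1:
1 = 1·15 − 7·2
  = −7·572 + 267·15
  = 267·1731 − 808·572
  = −808·2303 + 1075·1731
  = 1075·6337 − 2958·2303
So 2303⁻¹ ≡ −2958 ≡ 3379 (mod 6337).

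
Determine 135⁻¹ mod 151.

Apply the Euclidean algorithm and back-substitute:
151 = 1×135 + 16
135 = 8×16 + 7
16 = 2×7 + 2
7 = 3×2 + 1
2 = 2×1 + 0
gcd(135, 151) = 1, so the inverse exists.
Back-substitute for 1:
1 = 1×7 − 3×2
  = −3×16 + 7×7
  = 7×135 − 59×16
  = −59×151 + 66×135
So 135⁻¹ ≡ 66 (mod 151).

66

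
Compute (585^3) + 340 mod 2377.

(585)^3 ≡ 1177 (mod 2377)
1177 + 340 = 1517

1517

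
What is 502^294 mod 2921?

1504

By square-and-multiply:
294 in binary is 100100110, i.e. 294 = 256 + 32 + 4 + 2.
502^1 ≡ 502 (mod 2921)
502^2 ≡ 502^2 = 252004 ≡ 798 (mod 2921)
502^4 ≡ 798^2 = 636804 ≡ 26 (mod 2921)
502^8 ≡ 26^2 = 676 (mod 2921)
502^16 ≡ 676^2 = 456976 ≡ 1300 (mod 2921)
502^32 ≡ 1300^2 = 1690000 ≡ 1662 (mod 2921)
502^64 ≡ 1662^2 = 2762244 ≡ 1899 (mod 2921)
502^128 ≡ 1899^2 = 3606201 ≡ 1687 (mod 2921)
502^256 ≡ 1687^2 = 2845969 ≡ 915 (mod 2921)
502^294 = 502^256 * 502^32 * 502^4 * 502^2 ≡ 915 * 1662 * 26 * 798 (mod 2921).
Accumulate the product:
915 * 1662 = 1520730 ≡ 1810
1810 * 26 = 47060 ≡ 324
324 * 798 = 258552 ≡ 1504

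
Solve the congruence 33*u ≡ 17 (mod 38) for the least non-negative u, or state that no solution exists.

27

gcd(33, 38) = 1, so a unique solution mod 38 exists.
33⁻¹ ≡ 15 (mod 38).
u ≡ 15*17 ≡ 27 (mod 38).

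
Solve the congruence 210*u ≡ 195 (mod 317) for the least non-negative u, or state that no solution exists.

250

gcd(210, 317) = 1, so a unique solution mod 317 exists.
210⁻¹ ≡ 237 (mod 317).
u ≡ 237*195 ≡ 250 (mod 317).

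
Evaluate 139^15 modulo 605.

219

Using repeated squaring:
139^1 ≡ 139 (mod 605)
139^2 ≡ 139^2 = 19321 ≡ 566 (mod 605)
139^4 ≡ 566^2 = 320356 ≡ 311 (mod 605)
139^8 ≡ 311^2 = 96721 ≡ 526 (mod 605)
139^15 = 139^8 · 139^4 · 139^2 · 139^1 ≡ 526 · 311 · 566 · 139 (mod 605).
Accumulate the product:
526 · 311 = 163586 ≡ 236
236 · 566 = 133576 ≡ 476
476 · 139 = 66164 ≡ 219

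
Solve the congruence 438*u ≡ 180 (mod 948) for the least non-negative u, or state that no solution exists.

74

gcd(438, 948) = 6, and 6 | 180, so solutions exist.
Divide through by 6: 73*u = 30 (mod 158).
73⁻¹ ≡ 13 (mod 158).
u ≡ 13*30 ≡ 74 (mod 158).
The smallest non-negative solution is u = 74.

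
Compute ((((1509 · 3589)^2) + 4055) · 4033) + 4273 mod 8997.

5058

1509 · 3589 = 5415801 ≡ 8604 (mod 8997)
(8604)^2 ≡ 1500 (mod 8997)
1500 + 4055 = 5555
5555 · 4033 = 22403315 ≡ 785 (mod 8997)
785 + 4273 = 5058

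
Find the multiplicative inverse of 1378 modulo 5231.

By the extended Euclidean algorithm:
5231 = 3×1378 + 1097
1378 = 1×1097 + 281
1097 = 3×281 + 254
281 = 1×254 + 27
254 = 9×27 + 11
27 = 2×11 + 5
11 = 2×5 + 1
5 = 5×1 + 0
gcd(1378, 5231) = 1, so the inverse exists.
Back-substitute for 1:
1 = 1×11 − 2×5
  = −2×27 + 5×11
  = 5×254 − 47×27
  = −47×281 + 52×254
  = 52×1097 − 203×281
  = −203×1378 + 255×1097
  = 255×5231 − 968×1378
So 1378⁻¹ ≡ −968 ≡ 4263 (mod 5231).

4263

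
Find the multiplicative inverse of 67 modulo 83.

By the extended Euclidean algorithm:
83 = 1·67 + 16
67 = 4·16 + 3
16 = 5·3 + 1
3 = 3·1 + 0
gcd(67, 83) = 1, so the inverse exists.
Bézout: 1 = 21·83 − 26·67.
So 67⁻¹ ≡ −26 ≡ 57 (mod 83).

57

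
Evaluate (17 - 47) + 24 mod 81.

17 - 47 = -30 ≡ 51 (mod 81)
51 + 24 = 75

75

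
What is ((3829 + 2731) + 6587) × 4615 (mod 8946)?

1633

3829 + 2731 = 6560
6560 + 6587 = 13147 ≡ 4201 (mod 8946)
4201 × 4615 = 19387615 ≡ 1633 (mod 8946)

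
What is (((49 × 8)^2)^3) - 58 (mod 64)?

6

49 × 8 = 392 ≡ 8 (mod 64)
(8)^2 ≡ 0 (mod 64)
(0)^3 ≡ 0 (mod 64)
0 - 58 = -58 ≡ 6 (mod 64)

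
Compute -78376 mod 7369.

2683

-78376 = -11*7369 + 2683, so -78376 ≡ 2683 (mod 7369).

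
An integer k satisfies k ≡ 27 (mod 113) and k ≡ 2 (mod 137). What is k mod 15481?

4660

113⁻¹ mod 137: 113·97 ≡ 1 (mod 137), so 113⁻¹ ≡ 97.
k = 27 + 113·((2 − 27)·97 mod 137) = 27 + 113·41 = 4660.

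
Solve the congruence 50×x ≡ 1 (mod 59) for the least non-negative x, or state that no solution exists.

gcd(50, 59) = 1, so a unique solution mod 59 exists.
50⁻¹ ≡ 13 (mod 59).
x ≡ 13×1 ≡ 13 (mod 59).

13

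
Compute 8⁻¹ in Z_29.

Run the extended Euclidean algorithm:
29 = 3*8 + 5
8 = 1*5 + 3
5 = 1*3 + 2
3 = 1*2 + 1
2 = 2*1 + 0
gcd(8, 29) = 1, so the inverse exists.
Back-substitute for 1:
1 = 1*3 − 1*2
  = −1*5 + 2*3
  = 2*8 − 3*5
  = −3*29 + 11*8
So 8⁻¹ ≡ 11 (mod 29).

11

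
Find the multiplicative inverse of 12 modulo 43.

By the extended Euclidean algorithm:
43 = 3·12 + 7
12 = 1·7 + 5
7 = 1·5 + 2
5 = 2·2 + 1
2 = 2·1 + 0
gcd(12, 43) = 1, so the inverse exists.
Back-substitute for 1:
1 = 1·5 − 2·2
  = −2·7 + 3·5
  = 3·12 − 5·7
  = −5·43 + 18·12
So 12⁻¹ ≡ 18 (mod 43).

18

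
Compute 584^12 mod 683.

248

By square-and-multiply:
584^1 ≡ 584 (mod 683)
584^2 ≡ 584^2 = 341056 ≡ 239 (mod 683)
584^4 ≡ 239^2 = 57121 ≡ 432 (mod 683)
584^8 ≡ 432^2 = 186624 ≡ 165 (mod 683)
584^12 = 584^8 * 584^4 ≡ 165 * 432 (mod 683).
165 * 432 = 71280 ≡ 248 (mod 683).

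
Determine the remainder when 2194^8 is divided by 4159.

By square-and-multiply:
2194^1 ≡ 2194 (mod 4159)
2194^2 ≡ 2194^2 = 4813636 ≡ 1673 (mod 4159)
2194^4 ≡ 1673^2 = 2798929 ≡ 4081 (mod 4159)
2194^8 ≡ 4081^2 = 16654561 ≡ 1925 (mod 4159)
So 2194^8 ≡ 1925 (mod 4159).

1925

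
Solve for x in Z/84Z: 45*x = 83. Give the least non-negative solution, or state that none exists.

gcd(45, 84) = 3, and 3 does not divide 83.
So the congruence has no solution.

no solution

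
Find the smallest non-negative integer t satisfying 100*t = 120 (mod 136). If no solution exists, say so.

gcd(100, 136) = 4, and 4 | 120, so solutions exist.
Divide through by 4: 25*t ≡ 30 mod 34.
25⁻¹ ≡ 15 (mod 34).
t ≡ 15*30 ≡ 8 (mod 34).
The smallest non-negative solution is t = 8.

8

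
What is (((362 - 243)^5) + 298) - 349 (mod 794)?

734

362 - 243 = 119
(119)^5 ≡ 785 (mod 794)
785 + 298 = 1083 ≡ 289 (mod 794)
289 - 349 = -60 ≡ 734 (mod 794)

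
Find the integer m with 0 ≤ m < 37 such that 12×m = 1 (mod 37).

34

Run the extended Euclidean algorithm:
37 = 3*12 + 1
12 = 12*1 + 0
gcd(12, 37) = 1, so the inverse exists.
Bézout: 1 = 1*37 − 3*12.
So 12⁻¹ ≡ −3 ≡ 34 (mod 37).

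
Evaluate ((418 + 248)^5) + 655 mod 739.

683

418 + 248 = 666
(666)^5 ≡ 28 (mod 739)
28 + 655 = 683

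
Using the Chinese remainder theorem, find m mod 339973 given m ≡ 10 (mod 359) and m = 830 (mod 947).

163714

359⁻¹ mod 947: 359*153 ≡ 1 (mod 947), so 359⁻¹ ≡ 153.
m = 10 + 359*((830 − 10)*153 mod 947) = 10 + 359*456 = 163714.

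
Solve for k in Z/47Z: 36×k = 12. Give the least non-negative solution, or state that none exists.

16

gcd(36, 47) = 1, so a unique solution mod 47 exists.
36⁻¹ ≡ 17 (mod 47).
k ≡ 17×12 ≡ 16 (mod 47).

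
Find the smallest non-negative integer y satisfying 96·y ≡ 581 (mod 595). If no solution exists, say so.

gcd(96, 595) = 1, so a unique solution mod 595 exists.
96⁻¹ ≡ 31 (mod 595).
y ≡ 31·581 ≡ 161 (mod 595).

161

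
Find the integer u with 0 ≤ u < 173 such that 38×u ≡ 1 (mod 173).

Apply the Euclidean algorithm and back-substitute:
173 = 4·38 + 21
38 = 1·21 + 17
21 = 1·17 + 4
17 = 4·4 + 1
4 = 4·1 + 0
gcd(38, 173) = 1, so the inverse exists.
Back-substitute for 1:
1 = 1·17 − 4·4
  = −4·21 + 5·17
  = 5·38 − 9·21
  = −9·173 + 41·38
So 38⁻¹ ≡ 41 (mod 173).

41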